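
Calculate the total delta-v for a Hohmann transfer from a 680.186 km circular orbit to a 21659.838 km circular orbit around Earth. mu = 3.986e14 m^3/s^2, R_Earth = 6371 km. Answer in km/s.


r1 = 7051.1860 km = 7.051186e+06 m
r2 = 28030.8380 km = 2.8030838e+07 m
dv1 = sqrt(mu/r1)*(sqrt(2*r2/(r1+r2)) - 1) = 1985.8682 m/s
dv2 = sqrt(mu/r2)*(1 - sqrt(2*r1/(r1+r2))) = 1380.0873 m/s
total dv = |dv1| + |dv2| = 1985.8682 + 1380.0873 = 3365.9555 m/s = 3.3660 km/s

3.3660 km/s


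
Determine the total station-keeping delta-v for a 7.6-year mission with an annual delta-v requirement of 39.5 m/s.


dV = rate * years = 39.5 * 7.6
dV = 300.2000 m/s

300.2000 m/s


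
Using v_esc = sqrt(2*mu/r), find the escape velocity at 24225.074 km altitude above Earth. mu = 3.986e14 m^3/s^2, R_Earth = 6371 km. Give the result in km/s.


r = 6371.0 + 24225.074 = 30596.0740 km = 3.0596074e+07 m
v_esc = sqrt(2*mu/r) = sqrt(2*3.986e14 / 3.0596074e+07)
v_esc = 5104.4716 m/s = 5.1045 km/s

5.1045 km/s


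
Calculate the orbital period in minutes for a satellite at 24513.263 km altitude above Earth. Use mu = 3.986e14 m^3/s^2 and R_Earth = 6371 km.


r = 30884.2630 km = 3.0884263e+07 m
T = 2*pi*sqrt(r^3/mu) = 2*pi*sqrt(2.9458574e+22 / 3.986e14)
T = 54015.3363 s = 900.2556 min

900.2556 minutes


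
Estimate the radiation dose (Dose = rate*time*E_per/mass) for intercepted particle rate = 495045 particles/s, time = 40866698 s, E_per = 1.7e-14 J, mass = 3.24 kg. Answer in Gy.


Total energy deposited = rate * time * E_per
  = 495045 * 40866698 * 1.7e-14 = 0.3439245 J
Dose = E_total / mass = 0.3439245 / 3.24
Dose = 0.1061495 Gy

0.1061 Gy


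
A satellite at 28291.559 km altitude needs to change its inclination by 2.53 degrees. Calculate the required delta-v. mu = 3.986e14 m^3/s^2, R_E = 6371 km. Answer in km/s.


r = 34662.5590 km = 3.4662559e+07 m
V = sqrt(mu/r) = 3391.0823 m/s
di = 2.53 deg = 0.04415683 rad
dV = 2*V*sin(di/2) = 2*3391.0823*sin(0.02207842)
dV = 149.7273 m/s = 0.1497273 km/s

0.1497 km/s


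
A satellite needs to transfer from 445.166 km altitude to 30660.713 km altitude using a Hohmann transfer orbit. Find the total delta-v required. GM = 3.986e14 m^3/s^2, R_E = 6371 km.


r1 = 6816.1660 km = 6.816166e+06 m
r2 = 37031.7130 km = 3.7031713e+07 m
dv1 = sqrt(mu/r1)*(sqrt(2*r2/(r1+r2)) - 1) = 2291.4903 m/s
dv2 = sqrt(mu/r2)*(1 - sqrt(2*r1/(r1+r2))) = 1451.4830 m/s
total dv = |dv1| + |dv2| = 2291.4903 + 1451.4830 = 3742.9733 m/s = 3.7430 km/s

3.7430 km/s


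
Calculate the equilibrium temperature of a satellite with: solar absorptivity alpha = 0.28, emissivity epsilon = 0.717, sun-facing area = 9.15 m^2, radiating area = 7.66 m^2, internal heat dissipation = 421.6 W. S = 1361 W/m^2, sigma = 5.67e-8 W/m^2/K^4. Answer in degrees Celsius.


Numerator = alpha*S*A_sun + Q_int = 0.28*1361*9.15 + 421.6 = 3908.4820 W
Denominator = eps*sigma*A_rad = 0.717*5.67e-8*7.66 = 3.1140887e-07 W/K^4
T^4 = 1.2550965e+10 K^4
T = 334.7105 K = 61.5605 C

61.5605 degrees Celsius


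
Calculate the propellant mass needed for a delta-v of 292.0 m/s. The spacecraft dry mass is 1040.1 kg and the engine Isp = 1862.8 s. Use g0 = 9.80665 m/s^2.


ve = Isp * g0 = 1862.8 * 9.80665 = 18267.827620 m/s
mass ratio = exp(dv/ve) = exp(292.0/18267.827620) = 1.01611282
m_prop = m_dry * (mr - 1) = 1040.1 * (1.01611282 - 1)
m_prop = 16.7589 kg

16.7589 kg


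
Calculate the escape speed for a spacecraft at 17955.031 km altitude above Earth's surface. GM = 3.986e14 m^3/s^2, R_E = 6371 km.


r = 6371.0 + 17955.031 = 24326.0310 km = 2.4326031e+07 m
v_esc = sqrt(2*mu/r) = sqrt(2*3.986e14 / 2.4326031e+07)
v_esc = 5724.6378 m/s = 5.7246 km/s

5.7246 km/s


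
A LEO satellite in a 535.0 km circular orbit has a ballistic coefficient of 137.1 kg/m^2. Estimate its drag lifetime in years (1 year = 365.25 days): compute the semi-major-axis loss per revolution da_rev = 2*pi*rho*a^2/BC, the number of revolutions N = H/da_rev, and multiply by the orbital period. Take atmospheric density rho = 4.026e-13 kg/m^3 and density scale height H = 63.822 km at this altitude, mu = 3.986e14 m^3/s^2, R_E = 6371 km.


a = R_E + alt = 6906.0000 km = 6.906e+06 m
da_rev = 2*pi*rho*a^2/BC = 2*pi*4.026e-13*(6.906e+06)^2/137.1 = 0.87997297 m per revolution
N = H/da_rev = 63822.0000 m / 0.87997297 m = 72527.2277 revolutions
P = 2*pi*sqrt(a^3/mu) = 5711.5119 s
lifetime = N*P = 72527.2277 * 5711.5119 = 4.1424012e+08 s = 4794.4458 days
years = 4794.4458 / 365.25 = 13.1265 years

13.1265 years


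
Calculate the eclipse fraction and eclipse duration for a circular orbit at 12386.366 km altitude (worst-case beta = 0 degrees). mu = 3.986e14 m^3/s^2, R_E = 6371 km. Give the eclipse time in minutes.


r = 18757.3660 km
T = 426.1061 min
Eclipse fraction = arcsin(R_E/r)/pi = arcsin(6371.0000/18757.3660)/pi
= arcsin(0.3396532)/pi = 0.1103097
Eclipse duration = 0.1103097 * 426.1061 = 47.0036 min

47.0036 minutes


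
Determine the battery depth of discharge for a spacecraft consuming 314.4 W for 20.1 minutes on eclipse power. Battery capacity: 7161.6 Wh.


E_used = P * t / 60 = 314.4 * 20.1 / 60 = 105.3240 Wh
DOD = E_used / E_total * 100 = 105.3240 / 7161.6 * 100
DOD = 1.4707 %

1.4707 %


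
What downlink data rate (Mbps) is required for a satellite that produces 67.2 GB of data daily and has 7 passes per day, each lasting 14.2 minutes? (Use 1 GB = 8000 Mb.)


total contact time = 7 * 14.2 * 60 = 5964.0000 s
data = 67.2 GB = 537600.0000 Mb
rate = 537600.0000 / 5964.0000 = 90.1408 Mbps

90.1408 Mbps


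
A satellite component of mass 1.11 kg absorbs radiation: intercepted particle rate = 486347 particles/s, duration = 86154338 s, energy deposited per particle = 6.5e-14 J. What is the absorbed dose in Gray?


Total energy deposited = rate * time * E_per
  = 486347 * 86154338 * 6.5e-14 = 2.7236 J
Dose = E_total / mass = 2.7236 / 1.11
Dose = 2.4537 Gy

2.4537 Gy


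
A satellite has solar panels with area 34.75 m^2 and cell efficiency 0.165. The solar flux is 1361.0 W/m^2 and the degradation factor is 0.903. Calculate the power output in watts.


P = area * eta * S * degradation
P = 34.75 * 0.165 * 1361.0 * 0.903
P = 7046.6813 W

7046.6813 W


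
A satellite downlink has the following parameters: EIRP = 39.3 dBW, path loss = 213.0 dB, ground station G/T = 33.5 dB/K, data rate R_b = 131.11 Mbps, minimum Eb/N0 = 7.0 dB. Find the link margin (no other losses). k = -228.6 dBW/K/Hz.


C/N0 = EIRP - FSPL + G/T - k = 39.3 - 213.0 + 33.5 - (-228.6)
C/N0 = 88.4000 dB-Hz
R_b = 131.11 Mbps = 1.3111e+08 bps -> 10*log10(R_b) = 81.1764 dB-Hz
Eb/N0 = C/N0 - 10*log10(R_b) = 88.4000 - 81.1764 = 7.2236 dB
Margin = Eb/N0 - Eb/N0_req = 7.2236 - 7.0 = 0.2236418 dB (link closes)

0.2236 dB


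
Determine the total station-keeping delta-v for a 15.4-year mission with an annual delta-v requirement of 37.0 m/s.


dV = rate * years = 37.0 * 15.4
dV = 569.8000 m/s

569.8000 m/s


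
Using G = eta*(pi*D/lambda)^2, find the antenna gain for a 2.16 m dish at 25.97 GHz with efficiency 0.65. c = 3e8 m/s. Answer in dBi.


lambda = c/f = 3e8 / 2.597e+10 = 0.01155179 m
G = eta*(pi*D/lambda)^2 = 0.65*(pi*2.16/0.01155179)^2
G = 224296.2404 (linear)
G = 10*log10(224296.2404) = 53.5082 dBi

53.5082 dBi


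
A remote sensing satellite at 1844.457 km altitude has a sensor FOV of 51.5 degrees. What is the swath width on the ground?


FOV = 51.5 deg = 0.8988446 rad
swath = 2 * alt * tan(FOV/2) = 2 * 1844.457 * tan(0.4494223)
swath = 2 * 1844.457 * 0.4823427
swath = 1779.3209 km

1779.3209 km


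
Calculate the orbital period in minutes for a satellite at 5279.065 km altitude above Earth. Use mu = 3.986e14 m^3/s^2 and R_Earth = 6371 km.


r = 11650.0650 km = 1.1650065e+07 m
T = 2*pi*sqrt(r^3/mu) = 2*pi*sqrt(1.5811936e+21 / 3.986e14)
T = 12514.2188 s = 208.5703 min

208.5703 minutes


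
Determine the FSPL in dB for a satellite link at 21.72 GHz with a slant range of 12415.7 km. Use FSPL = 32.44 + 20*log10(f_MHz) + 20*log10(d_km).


f = 21.72 GHz = 21720.0000 MHz
d = 12415.7 km
FSPL = 32.44 + 20*log10(21720.0000) + 20*log10(12415.7)
FSPL = 32.44 + 86.7372 + 81.8794
FSPL = 201.0566 dB

201.0566 dB


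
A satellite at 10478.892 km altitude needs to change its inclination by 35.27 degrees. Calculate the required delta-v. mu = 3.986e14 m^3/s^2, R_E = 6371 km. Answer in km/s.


r = 16849.8920 km = 1.6849892e+07 m
V = sqrt(mu/r) = 4863.7370 m/s
di = 35.27 deg = 0.6155776 rad
dV = 2*V*sin(di/2) = 2*4863.7370*sin(0.3077888)
dV = 2946.9588 m/s = 2.9470 km/s

2.9470 km/s


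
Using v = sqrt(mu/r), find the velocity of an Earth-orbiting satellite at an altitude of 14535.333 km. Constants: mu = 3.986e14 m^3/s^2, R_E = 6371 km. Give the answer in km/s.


r = R_E + alt = 6371.0 + 14535.333 = 20906.3330 km = 2.0906333e+07 m
v = sqrt(mu/r) = sqrt(3.986e14 / 2.0906333e+07) = 4366.4623 m/s = 4.3665 km/s

4.3665 km/s


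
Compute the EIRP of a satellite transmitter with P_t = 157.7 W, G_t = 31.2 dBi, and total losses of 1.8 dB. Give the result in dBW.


Pt = 157.7 W = 21.9783 dBW
EIRP = Pt_dBW + Gt - losses = 21.9783 + 31.2 - 1.8 = 51.3783 dBW

51.3783 dBW


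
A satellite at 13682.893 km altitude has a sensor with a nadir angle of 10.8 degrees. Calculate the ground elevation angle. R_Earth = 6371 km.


r = R_E + alt = 20053.8930 km
Law of sines in the satellite / Earth-center / ground-point triangle:
  sin(nadir)/R_E = sin(90 + el)/r  =>  cos(el) = (r/R_E)*sin(nadir)
cos(el) = (20053.8930 / 6371.0000) * sin(10.8 deg) = 0.5898171
el = arccos(0.5898171) = 53.8560 deg
(Earth-central angle = 90 - nadir - el = 25.3440 deg)

53.8560 degrees


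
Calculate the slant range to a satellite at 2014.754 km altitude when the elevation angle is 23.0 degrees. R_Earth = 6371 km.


h = 2014.754 km, el = 23.0 deg
d = -R_E*sin(el) + sqrt((R_E*sin(el))^2 + 2*R_E*h + h^2)
d = -6371.0000*sin(0.4014257) + sqrt((6371.0000*0.3907311)^2 + 2*6371.0000*2014.754 + 2014.754^2)
d = 3504.6559 km

3504.6559 km


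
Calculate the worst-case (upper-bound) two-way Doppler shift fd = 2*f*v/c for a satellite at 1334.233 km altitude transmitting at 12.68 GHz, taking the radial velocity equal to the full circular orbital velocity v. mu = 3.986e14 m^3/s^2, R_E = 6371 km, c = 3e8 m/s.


r = 7.705233e+06 m
v = sqrt(mu/r) = 7192.4319 m/s (worst-case radial velocity)
f = 12.68 GHz = 1.268e+10 Hz
fd = 2*f*v/c = 2*1.268e+10*7192.4319/3.0e+08
fd = 608000.2442 Hz

608000.2442 Hz


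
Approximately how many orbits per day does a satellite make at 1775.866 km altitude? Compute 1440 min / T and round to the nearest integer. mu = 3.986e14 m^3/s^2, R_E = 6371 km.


r = 8.146866e+06 m
T = 2*pi*sqrt(r^3/mu) = 7318.0788 s = 121.9680 min
revs/day = 1440 / 121.9680 = 11.8064
Rounded: 12 revolutions per day

12 revolutions per day


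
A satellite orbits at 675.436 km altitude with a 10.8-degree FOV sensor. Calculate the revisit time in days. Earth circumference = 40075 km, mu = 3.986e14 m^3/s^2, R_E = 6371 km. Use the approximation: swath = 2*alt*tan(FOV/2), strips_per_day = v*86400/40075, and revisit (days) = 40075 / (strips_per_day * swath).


swath = 2*675.436*tan(0.09424778) = 127.6950 km
v = sqrt(mu/r) = 7521.1438 m/s = 7.5211 km/s
strips/day = v*86400/40075 = 7.5211*86400/40075 = 16.2153
coverage/day = strips * swath = 16.2153 * 127.6950 = 2070.6085 km
revisit = 40075 / 2070.6085 = 19.3542 days

19.3542 days


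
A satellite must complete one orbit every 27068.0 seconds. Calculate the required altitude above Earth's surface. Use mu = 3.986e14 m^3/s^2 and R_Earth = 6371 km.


T = 27068.0 s
r = (mu*T^2/(4*pi^2))^(1/3) = (3.986e14 * 27068.0^2 / (4*pi^2))^(1/3)
r = 1.948483e+07 m = 19484.8305 km
alt = r - R_E = 19484.8305 - 6371 = 13113.8305 km

13113.8305 km


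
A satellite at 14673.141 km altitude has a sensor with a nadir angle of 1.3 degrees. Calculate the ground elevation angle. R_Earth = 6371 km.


r = R_E + alt = 21044.1410 km
Law of sines in the satellite / Earth-center / ground-point triangle:
  sin(nadir)/R_E = sin(90 + el)/r  =>  cos(el) = (r/R_E)*sin(nadir)
cos(el) = (21044.1410 / 6371.0000) * sin(1.3 deg) = 0.07493886
el = arccos(0.07493886) = 85.7023 deg
(Earth-central angle = 90 - nadir - el = 2.9977 deg)

85.7023 degrees


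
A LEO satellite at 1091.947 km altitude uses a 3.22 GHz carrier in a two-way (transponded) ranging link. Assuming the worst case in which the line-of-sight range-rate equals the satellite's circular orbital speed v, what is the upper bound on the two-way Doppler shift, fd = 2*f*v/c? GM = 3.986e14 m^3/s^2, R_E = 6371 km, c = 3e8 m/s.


r = 7.462947e+06 m
v = sqrt(mu/r) = 7308.2512 m/s (worst-case radial velocity)
f = 3.22 GHz = 3.22e+09 Hz
fd = 2*f*v/c = 2*3.22e+09*7308.2512/3.0e+08
fd = 156883.7931 Hz

156883.7931 Hz


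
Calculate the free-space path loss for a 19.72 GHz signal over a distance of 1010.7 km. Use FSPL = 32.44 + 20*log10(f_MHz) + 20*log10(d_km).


f = 19.72 GHz = 19720.0000 MHz
d = 1010.7 km
FSPL = 32.44 + 20*log10(19720.0000) + 20*log10(1010.7)
FSPL = 32.44 + 85.8981 + 60.0924
FSPL = 178.4306 dB

178.4306 dB


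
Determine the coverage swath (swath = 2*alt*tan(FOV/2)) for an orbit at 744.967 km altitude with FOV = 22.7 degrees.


FOV = 22.7 deg = 0.3961897 rad
swath = 2 * alt * tan(FOV/2) = 2 * 744.967 * tan(0.1980949)
swath = 2 * 744.967 * 0.2007274
swath = 299.0706 km

299.0706 km


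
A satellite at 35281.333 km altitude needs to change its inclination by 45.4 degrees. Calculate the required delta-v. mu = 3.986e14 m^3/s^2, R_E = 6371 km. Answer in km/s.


r = 41652.3330 km = 4.1652333e+07 m
V = sqrt(mu/r) = 3093.4919 m/s
di = 45.4 deg = 0.7923795 rad
dV = 2*V*sin(di/2) = 2*3093.4919*sin(0.3961897)
dV = 2387.5944 m/s = 2.3876 km/s

2.3876 km/s


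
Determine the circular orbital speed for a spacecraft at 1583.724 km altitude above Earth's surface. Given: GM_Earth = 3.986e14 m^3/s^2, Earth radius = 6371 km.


r = R_E + alt = 6371.0 + 1583.724 = 7954.7240 km = 7.954724e+06 m
v = sqrt(mu/r) = sqrt(3.986e14 / 7.954724e+06) = 7078.7421 m/s = 7.0787 km/s

7.0787 km/s


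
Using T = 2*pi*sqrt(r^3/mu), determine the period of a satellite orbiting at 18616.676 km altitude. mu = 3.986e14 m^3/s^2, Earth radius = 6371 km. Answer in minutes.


r = 24987.6760 km = 2.4987676e+07 m
T = 2*pi*sqrt(r^3/mu) = 2*pi*sqrt(1.5601904e+22 / 3.986e14)
T = 39309.7263 s = 655.1621 min

655.1621 minutes


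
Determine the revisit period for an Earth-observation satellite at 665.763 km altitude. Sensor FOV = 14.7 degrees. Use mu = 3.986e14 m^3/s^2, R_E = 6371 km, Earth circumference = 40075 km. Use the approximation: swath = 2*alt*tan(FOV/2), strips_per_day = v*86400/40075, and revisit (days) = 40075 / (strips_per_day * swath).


swath = 2*665.763*tan(0.1282817) = 171.7536 km
v = sqrt(mu/r) = 7526.3114 m/s = 7.5263 km/s
strips/day = v*86400/40075 = 7.5263*86400/40075 = 16.2264
coverage/day = strips * swath = 16.2264 * 171.7536 = 2786.9439 km
revisit = 40075 / 2786.9439 = 14.3796 days

14.3796 days


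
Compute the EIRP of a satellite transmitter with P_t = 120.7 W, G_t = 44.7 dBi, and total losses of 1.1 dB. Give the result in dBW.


Pt = 120.7 W = 20.8171 dBW
EIRP = Pt_dBW + Gt - losses = 20.8171 + 44.7 - 1.1 = 64.4171 dBW

64.4171 dBW


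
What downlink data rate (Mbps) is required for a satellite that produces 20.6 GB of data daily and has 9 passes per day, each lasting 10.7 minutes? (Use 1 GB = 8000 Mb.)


total contact time = 9 * 10.7 * 60 = 5778.0000 s
data = 20.6 GB = 164800.0000 Mb
rate = 164800.0000 / 5778.0000 = 28.5220 Mbps

28.5220 Mbps


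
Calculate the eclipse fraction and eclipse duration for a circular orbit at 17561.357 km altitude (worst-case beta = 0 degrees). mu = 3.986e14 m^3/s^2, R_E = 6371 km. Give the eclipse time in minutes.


r = 23932.3570 km
T = 614.0987 min
Eclipse fraction = arcsin(R_E/r)/pi = arcsin(6371.0000/23932.3570)/pi
= arcsin(0.2662086)/pi = 0.08577101
Eclipse duration = 0.08577101 * 614.0987 = 52.6719 min

52.6719 minutes


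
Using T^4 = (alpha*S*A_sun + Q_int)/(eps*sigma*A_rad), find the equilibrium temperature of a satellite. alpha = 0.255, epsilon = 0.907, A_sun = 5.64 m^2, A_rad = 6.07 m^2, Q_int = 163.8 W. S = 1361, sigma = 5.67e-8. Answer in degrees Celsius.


Numerator = alpha*S*A_sun + Q_int = 0.255*1361*5.64 + 163.8 = 2121.1902 W
Denominator = eps*sigma*A_rad = 0.907*5.67e-8*6.07 = 3.1216128e-07 W/K^4
T^4 = 6.7951739e+09 K^4
T = 287.1112 K = 13.9612 C

13.9612 degrees Celsius


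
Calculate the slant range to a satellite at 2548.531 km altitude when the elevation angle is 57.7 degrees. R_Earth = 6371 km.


h = 2548.531 km, el = 57.7 deg
d = -R_E*sin(el) + sqrt((R_E*sin(el))^2 + 2*R_E*h + h^2)
d = -6371.0000*sin(1.0071) + sqrt((6371.0000*0.8452618)^2 + 2*6371.0000*2548.531 + 2548.531^2)
d = 2859.1303 km

2859.1303 km


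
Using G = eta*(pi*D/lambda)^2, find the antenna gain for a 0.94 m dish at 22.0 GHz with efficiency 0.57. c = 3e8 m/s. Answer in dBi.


lambda = c/f = 3e8 / 2.2e+10 = 0.01363636 m
G = eta*(pi*D/lambda)^2 = 0.57*(pi*0.94/0.01363636)^2
G = 26732.1051 (linear)
G = 10*log10(26732.1051) = 44.2703 dBi

44.2703 dBi


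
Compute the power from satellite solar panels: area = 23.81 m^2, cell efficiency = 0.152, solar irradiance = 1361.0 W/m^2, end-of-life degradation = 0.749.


P = area * eta * S * degradation
P = 23.81 * 0.152 * 1361.0 * 0.749
P = 3689.2911 W

3689.2911 W


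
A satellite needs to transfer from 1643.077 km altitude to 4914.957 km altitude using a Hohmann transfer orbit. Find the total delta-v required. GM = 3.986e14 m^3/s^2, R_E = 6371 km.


r1 = 8014.0770 km = 8.014077e+06 m
r2 = 11285.9570 km = 1.1285957e+07 m
dv1 = sqrt(mu/r1)*(sqrt(2*r2/(r1+r2)) - 1) = 574.4019 m/s
dv2 = sqrt(mu/r2)*(1 - sqrt(2*r1/(r1+r2))) = 527.1197 m/s
total dv = |dv1| + |dv2| = 574.4019 + 527.1197 = 1101.5216 m/s = 1.1015 km/s

1.1015 km/s


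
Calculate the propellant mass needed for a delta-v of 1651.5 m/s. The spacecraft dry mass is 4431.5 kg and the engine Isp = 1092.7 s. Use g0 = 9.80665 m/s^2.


ve = Isp * g0 = 1092.7 * 9.80665 = 10715.726455 m/s
mass ratio = exp(dv/ve) = exp(1651.5/10715.726455) = 1.16663003
m_prop = m_dry * (mr - 1) = 4431.5 * (1.16663003 - 1)
m_prop = 738.4210 kg

738.4210 kg


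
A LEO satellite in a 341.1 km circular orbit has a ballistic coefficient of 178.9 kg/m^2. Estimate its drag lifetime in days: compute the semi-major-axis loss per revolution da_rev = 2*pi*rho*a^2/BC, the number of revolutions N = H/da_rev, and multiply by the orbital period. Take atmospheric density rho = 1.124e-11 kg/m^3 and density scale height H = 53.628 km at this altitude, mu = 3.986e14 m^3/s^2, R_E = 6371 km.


a = R_E + alt = 6712.1000 km = 6.7121e+06 m
da_rev = 2*pi*rho*a^2/BC = 2*pi*1.124e-11*(6.7121e+06)^2/178.9 = 17.784951 m per revolution
N = H/da_rev = 53628.0000 m / 17.784951 m = 3015.3583 revolutions
P = 2*pi*sqrt(a^3/mu) = 5472.6648 s
lifetime = N*P = 3015.3583 * 5472.6648 = 1.6502045e+07 s = 190.9959 days

190.9959 days


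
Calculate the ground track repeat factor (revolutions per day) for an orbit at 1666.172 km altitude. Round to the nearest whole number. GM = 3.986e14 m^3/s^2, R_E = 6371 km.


r = 8.037172e+06 m
T = 2*pi*sqrt(r^3/mu) = 7170.7753 s = 119.5129 min
revs/day = 1440 / 119.5129 = 12.0489
Rounded: 12 revolutions per day

12 revolutions per day


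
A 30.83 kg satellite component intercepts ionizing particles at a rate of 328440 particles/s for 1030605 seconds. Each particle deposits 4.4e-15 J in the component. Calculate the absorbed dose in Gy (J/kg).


Total energy deposited = rate * time * E_per
  = 328440 * 1030605 * 4.4e-15 = 0.001489364 J
Dose = E_total / mass = 0.001489364 / 30.83
Dose = 4.8308932e-05 Gy

4.8309e-05 Gy


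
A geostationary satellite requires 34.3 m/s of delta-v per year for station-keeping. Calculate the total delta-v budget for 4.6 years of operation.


dV = rate * years = 34.3 * 4.6
dV = 157.7800 m/s

157.7800 m/s


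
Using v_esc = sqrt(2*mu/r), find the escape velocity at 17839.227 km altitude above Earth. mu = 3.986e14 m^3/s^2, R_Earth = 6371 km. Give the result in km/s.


r = 6371.0 + 17839.227 = 24210.2270 km = 2.4210227e+07 m
v_esc = sqrt(2*mu/r) = sqrt(2*3.986e14 / 2.4210227e+07)
v_esc = 5738.3127 m/s = 5.7383 km/s

5.7383 km/s


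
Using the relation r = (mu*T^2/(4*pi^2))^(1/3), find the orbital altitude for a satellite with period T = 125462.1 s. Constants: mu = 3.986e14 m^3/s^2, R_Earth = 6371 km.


T = 125462.1 s
r = (mu*T^2/(4*pi^2))^(1/3) = (3.986e14 * 125462.1^2 / (4*pi^2))^(1/3)
r = 5.416693e+07 m = 54166.9299 km
alt = r - R_E = 54166.9299 - 6371 = 47795.9299 km

47795.9299 km


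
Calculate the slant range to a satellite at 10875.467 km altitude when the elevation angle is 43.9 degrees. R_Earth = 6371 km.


h = 10875.467 km, el = 43.9 deg
d = -R_E*sin(el) + sqrt((R_E*sin(el))^2 + 2*R_E*h + h^2)
d = -6371.0000*sin(0.7661995) + sqrt((6371.0000*0.6934018)^2 + 2*6371.0000*10875.467 + 10875.467^2)
d = 12206.6183 km

12206.6183 km


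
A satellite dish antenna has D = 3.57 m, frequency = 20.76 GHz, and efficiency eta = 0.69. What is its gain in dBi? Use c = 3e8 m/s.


lambda = c/f = 3e8 / 2.076e+10 = 0.01445087 m
G = eta*(pi*D/lambda)^2 = 0.69*(pi*3.57/0.01445087)^2
G = 415620.9754 (linear)
G = 10*log10(415620.9754) = 56.1870 dBi

56.1870 dBi


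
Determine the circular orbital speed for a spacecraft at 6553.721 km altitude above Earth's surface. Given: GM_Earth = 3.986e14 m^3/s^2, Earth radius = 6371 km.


r = R_E + alt = 6371.0 + 6553.721 = 12924.7210 km = 1.2924721e+07 m
v = sqrt(mu/r) = sqrt(3.986e14 / 1.2924721e+07) = 5553.3885 m/s = 5.5534 km/s

5.5534 km/s


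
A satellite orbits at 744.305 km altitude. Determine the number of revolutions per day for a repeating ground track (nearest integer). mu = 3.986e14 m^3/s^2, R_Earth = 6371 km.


r = 7.115305e+06 m
T = 2*pi*sqrt(r^3/mu) = 5973.1236 s = 99.5521 min
revs/day = 1440 / 99.5521 = 14.4648
Rounded: 14 revolutions per day

14 revolutions per day


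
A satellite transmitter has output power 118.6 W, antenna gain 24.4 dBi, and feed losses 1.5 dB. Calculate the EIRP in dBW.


Pt = 118.6 W = 20.7408 dBW
EIRP = Pt_dBW + Gt - losses = 20.7408 + 24.4 - 1.5 = 43.6408 dBW

43.6408 dBW


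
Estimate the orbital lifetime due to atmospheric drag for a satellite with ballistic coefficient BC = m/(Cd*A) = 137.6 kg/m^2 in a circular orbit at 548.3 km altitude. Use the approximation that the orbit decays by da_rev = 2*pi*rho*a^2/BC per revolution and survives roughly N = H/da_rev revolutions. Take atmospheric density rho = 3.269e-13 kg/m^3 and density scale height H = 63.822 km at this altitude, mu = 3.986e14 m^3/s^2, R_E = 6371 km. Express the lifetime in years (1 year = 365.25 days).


a = R_E + alt = 6919.3000 km = 6.9193e+06 m
da_rev = 2*pi*rho*a^2/BC = 2*pi*3.269e-13*(6.9193e+06)^2/137.6 = 0.714661977 m per revolution
N = H/da_rev = 63822.0000 m / 0.714661977 m = 89303.7577 revolutions
P = 2*pi*sqrt(a^3/mu) = 5728.0192 s
lifetime = N*P = 89303.7577 * 5728.0192 = 5.1153364e+08 s = 5920.5282 days
years = 5920.5282 / 365.25 = 16.2095 years

16.2095 years


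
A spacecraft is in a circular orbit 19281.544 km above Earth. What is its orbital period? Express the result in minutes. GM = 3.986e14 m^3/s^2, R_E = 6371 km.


r = 25652.5440 km = 2.5652544e+07 m
T = 2*pi*sqrt(r^3/mu) = 2*pi*sqrt(1.6880734e+22 / 3.986e14)
T = 40889.0371 s = 681.4840 min

681.4840 minutes


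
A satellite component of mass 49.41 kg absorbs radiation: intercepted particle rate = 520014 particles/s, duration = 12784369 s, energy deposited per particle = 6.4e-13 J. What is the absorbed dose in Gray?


Total energy deposited = rate * time * E_per
  = 520014 * 12784369 * 6.4e-13 = 4.2548 J
Dose = E_total / mass = 4.2548 / 49.41
Dose = 0.08611116 Gy

0.0861 Gy


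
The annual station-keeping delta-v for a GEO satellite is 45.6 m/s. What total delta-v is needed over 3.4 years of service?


dV = rate * years = 45.6 * 3.4
dV = 155.0400 m/s

155.0400 m/s


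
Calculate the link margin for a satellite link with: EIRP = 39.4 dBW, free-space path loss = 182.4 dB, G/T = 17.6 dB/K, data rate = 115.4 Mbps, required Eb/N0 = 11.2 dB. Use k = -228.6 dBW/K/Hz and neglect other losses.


C/N0 = EIRP - FSPL + G/T - k = 39.4 - 182.4 + 17.6 - (-228.6)
C/N0 = 103.2000 dB-Hz
R_b = 115.4 Mbps = 1.154e+08 bps -> 10*log10(R_b) = 80.6221 dB-Hz
Eb/N0 = C/N0 - 10*log10(R_b) = 103.2000 - 80.6221 = 22.5779 dB
Margin = Eb/N0 - Eb/N0_req = 22.5779 - 11.2 = 11.3779 dB (link closes)

11.3779 dB


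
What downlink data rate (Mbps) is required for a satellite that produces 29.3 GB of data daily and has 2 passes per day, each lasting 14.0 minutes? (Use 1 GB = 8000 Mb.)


total contact time = 2 * 14.0 * 60 = 1680.0000 s
data = 29.3 GB = 234400.0000 Mb
rate = 234400.0000 / 1680.0000 = 139.5238 Mbps

139.5238 Mbps


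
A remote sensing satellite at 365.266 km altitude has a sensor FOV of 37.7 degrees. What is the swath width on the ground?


FOV = 37.7 deg = 0.6579891 rad
swath = 2 * alt * tan(FOV/2) = 2 * 365.266 * tan(0.3289946)
swath = 2 * 365.266 * 0.3414019
swath = 249.4050 km

249.4050 km


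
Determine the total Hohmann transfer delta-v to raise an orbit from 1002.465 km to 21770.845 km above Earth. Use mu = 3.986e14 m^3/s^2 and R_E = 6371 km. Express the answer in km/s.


r1 = 7373.4650 km = 7.373465e+06 m
r2 = 28141.8450 km = 2.8141845e+07 m
dv1 = sqrt(mu/r1)*(sqrt(2*r2/(r1+r2)) - 1) = 1903.3873 m/s
dv2 = sqrt(mu/r2)*(1 - sqrt(2*r1/(r1+r2))) = 1338.3719 m/s
total dv = |dv1| + |dv2| = 1903.3873 + 1338.3719 = 3241.7592 m/s = 3.2418 km/s

3.2418 km/s


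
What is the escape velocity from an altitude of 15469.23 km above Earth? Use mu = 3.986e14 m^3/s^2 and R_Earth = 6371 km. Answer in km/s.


r = 6371.0 + 15469.23 = 21840.2300 km = 2.184023e+07 m
v_esc = sqrt(2*mu/r) = sqrt(2*3.986e14 / 2.184023e+07)
v_esc = 6041.6427 m/s = 6.0416 km/s

6.0416 km/s


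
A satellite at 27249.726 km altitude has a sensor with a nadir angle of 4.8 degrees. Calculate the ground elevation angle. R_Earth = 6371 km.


r = R_E + alt = 33620.7260 km
Law of sines in the satellite / Earth-center / ground-point triangle:
  sin(nadir)/R_E = sin(90 + el)/r  =>  cos(el) = (r/R_E)*sin(nadir)
cos(el) = (33620.7260 / 6371.0000) * sin(4.8 deg) = 0.4415806
el = arccos(0.4415806) = 63.7952 deg
(Earth-central angle = 90 - nadir - el = 21.4048 deg)

63.7952 degrees


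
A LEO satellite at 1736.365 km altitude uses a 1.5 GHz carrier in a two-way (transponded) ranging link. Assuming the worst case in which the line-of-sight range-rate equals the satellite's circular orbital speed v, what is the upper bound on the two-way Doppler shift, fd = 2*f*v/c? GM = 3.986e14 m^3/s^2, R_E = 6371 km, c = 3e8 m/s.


r = 8.107365e+06 m
v = sqrt(mu/r) = 7011.7881 m/s (worst-case radial velocity)
f = 1.5 GHz = 1.5e+09 Hz
fd = 2*f*v/c = 2*1.5e+09*7011.7881/3.0e+08
fd = 70117.8812 Hz

70117.8812 Hz


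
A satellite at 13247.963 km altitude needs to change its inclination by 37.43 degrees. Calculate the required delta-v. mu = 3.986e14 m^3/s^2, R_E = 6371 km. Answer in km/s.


r = 19618.9630 km = 1.9618963e+07 m
V = sqrt(mu/r) = 4507.4469 m/s
di = 37.43 deg = 0.6532767 rad
dV = 2*V*sin(di/2) = 2*4507.4469*sin(0.3266384)
dV = 2892.5275 m/s = 2.8925 km/s

2.8925 km/s


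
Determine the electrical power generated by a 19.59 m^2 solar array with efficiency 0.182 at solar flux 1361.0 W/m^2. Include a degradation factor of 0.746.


P = area * eta * S * degradation
P = 19.59 * 0.182 * 1361.0 * 0.746
P = 3619.9517 W

3619.9517 W


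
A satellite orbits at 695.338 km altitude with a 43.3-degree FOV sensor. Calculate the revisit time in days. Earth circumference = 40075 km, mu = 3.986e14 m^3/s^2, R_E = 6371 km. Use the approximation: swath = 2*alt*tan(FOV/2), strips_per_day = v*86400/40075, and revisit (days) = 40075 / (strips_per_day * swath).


swath = 2*695.338*tan(0.3778638) = 552.0119 km
v = sqrt(mu/r) = 7510.5448 m/s = 7.5105 km/s
strips/day = v*86400/40075 = 7.5105*86400/40075 = 16.1924
coverage/day = strips * swath = 16.1924 * 552.0119 = 8938.4064 km
revisit = 40075 / 8938.4064 = 4.4835 days

4.4835 days


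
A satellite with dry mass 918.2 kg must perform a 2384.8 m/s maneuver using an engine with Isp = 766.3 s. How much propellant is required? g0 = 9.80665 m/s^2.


ve = Isp * g0 = 766.3 * 9.80665 = 7514.835895 m/s
mass ratio = exp(dv/ve) = exp(2384.8/7514.835895) = 1.37347714
m_prop = m_dry * (mr - 1) = 918.2 * (1.37347714 - 1)
m_prop = 342.9267 kg

342.9267 kg


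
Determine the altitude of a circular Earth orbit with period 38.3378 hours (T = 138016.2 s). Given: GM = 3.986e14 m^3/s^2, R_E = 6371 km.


T = 138016.2 s
r = (mu*T^2/(4*pi^2))^(1/3) = (3.986e14 * 138016.2^2 / (4*pi^2))^(1/3)
r = 5.7722602e+07 m = 57722.6015 km
alt = r - R_E = 57722.6015 - 6371 = 51351.6015 km

51351.6015 km


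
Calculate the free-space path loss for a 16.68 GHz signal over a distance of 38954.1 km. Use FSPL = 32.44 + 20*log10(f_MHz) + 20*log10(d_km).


f = 16.68 GHz = 16680.0000 MHz
d = 38954.1 km
FSPL = 32.44 + 20*log10(16680.0000) + 20*log10(38954.1)
FSPL = 32.44 + 84.4439 + 91.8111
FSPL = 208.6950 dB

208.6950 dB


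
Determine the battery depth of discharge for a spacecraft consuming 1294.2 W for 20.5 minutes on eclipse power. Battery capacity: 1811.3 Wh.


E_used = P * t / 60 = 1294.2 * 20.5 / 60 = 442.1850 Wh
DOD = E_used / E_total * 100 = 442.1850 / 1811.3 * 100
DOD = 24.4126 %

24.4126 %


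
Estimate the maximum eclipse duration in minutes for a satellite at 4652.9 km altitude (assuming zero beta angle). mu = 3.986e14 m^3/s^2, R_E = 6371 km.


r = 11023.9000 km
T = 191.9830 min
Eclipse fraction = arcsin(R_E/r)/pi = arcsin(6371.0000/11023.9000)/pi
= arcsin(0.5779261)/pi = 0.1961378
Eclipse duration = 0.1961378 * 191.9830 = 37.6551 min

37.6551 minutes


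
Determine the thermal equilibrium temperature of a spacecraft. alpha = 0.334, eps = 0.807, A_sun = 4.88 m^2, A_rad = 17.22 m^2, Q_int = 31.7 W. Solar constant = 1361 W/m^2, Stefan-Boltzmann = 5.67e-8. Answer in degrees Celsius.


Numerator = alpha*S*A_sun + Q_int = 0.334*1361*4.88 + 31.7 = 2250.0211 W
Denominator = eps*sigma*A_rad = 0.807*5.67e-8*17.22 = 7.8793382e-07 W/K^4
T^4 = 2.8555966e+09 K^4
T = 231.1661 K = -41.9839 C

-41.9839 degrees Celsius


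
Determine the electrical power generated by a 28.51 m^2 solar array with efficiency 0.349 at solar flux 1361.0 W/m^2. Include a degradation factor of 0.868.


P = area * eta * S * degradation
P = 28.51 * 0.349 * 1361.0 * 0.868
P = 11754.4008 W

11754.4008 W


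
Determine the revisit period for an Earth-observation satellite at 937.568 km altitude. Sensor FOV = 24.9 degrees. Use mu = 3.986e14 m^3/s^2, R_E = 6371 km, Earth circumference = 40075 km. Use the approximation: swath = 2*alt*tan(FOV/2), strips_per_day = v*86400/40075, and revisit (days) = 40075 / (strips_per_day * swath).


swath = 2*937.568*tan(0.2172935) = 413.9912 km
v = sqrt(mu/r) = 7385.0340 m/s = 7.3850 km/s
strips/day = v*86400/40075 = 7.3850*86400/40075 = 15.9218
coverage/day = strips * swath = 15.9218 * 413.9912 = 6591.4932 km
revisit = 40075 / 6591.4932 = 6.0798 days

6.0798 days


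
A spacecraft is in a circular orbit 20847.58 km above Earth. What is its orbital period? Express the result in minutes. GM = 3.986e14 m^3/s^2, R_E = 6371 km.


r = 27218.5800 km = 2.721858e+07 m
T = 2*pi*sqrt(r^3/mu) = 2*pi*sqrt(2.0164915e+22 / 3.986e14)
T = 44689.9036 s = 744.8317 min

744.8317 minutes


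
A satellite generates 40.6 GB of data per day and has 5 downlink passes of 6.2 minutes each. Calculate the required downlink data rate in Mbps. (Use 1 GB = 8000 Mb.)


total contact time = 5 * 6.2 * 60 = 1860.0000 s
data = 40.6 GB = 324800.0000 Mb
rate = 324800.0000 / 1860.0000 = 174.6237 Mbps

174.6237 Mbps


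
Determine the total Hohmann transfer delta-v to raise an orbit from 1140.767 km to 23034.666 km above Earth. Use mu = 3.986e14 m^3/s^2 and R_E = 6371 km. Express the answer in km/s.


r1 = 7511.7670 km = 7.511767e+06 m
r2 = 29405.6660 km = 2.9405666e+07 m
dv1 = sqrt(mu/r1)*(sqrt(2*r2/(r1+r2)) - 1) = 1909.7024 m/s
dv2 = sqrt(mu/r2)*(1 - sqrt(2*r1/(r1+r2))) = 1333.0624 m/s
total dv = |dv1| + |dv2| = 1909.7024 + 1333.0624 = 3242.7648 m/s = 3.2428 km/s

3.2428 km/s


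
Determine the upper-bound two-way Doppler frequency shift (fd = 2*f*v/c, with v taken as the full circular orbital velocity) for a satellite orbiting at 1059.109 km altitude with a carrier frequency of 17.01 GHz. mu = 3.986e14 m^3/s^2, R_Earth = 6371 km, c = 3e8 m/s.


r = 7.430109e+06 m
v = sqrt(mu/r) = 7324.3831 m/s (worst-case radial velocity)
f = 17.01 GHz = 1.701e+10 Hz
fd = 2*f*v/c = 2*1.701e+10*7324.3831/3.0e+08
fd = 830585.0490 Hz

830585.0490 Hz


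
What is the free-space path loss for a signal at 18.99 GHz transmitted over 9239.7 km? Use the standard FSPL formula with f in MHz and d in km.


f = 18.99 GHz = 18990.0000 MHz
d = 9239.7 km
FSPL = 32.44 + 20*log10(18990.0000) + 20*log10(9239.7)
FSPL = 32.44 + 85.5705 + 79.3132
FSPL = 197.3237 dB

197.3237 dB


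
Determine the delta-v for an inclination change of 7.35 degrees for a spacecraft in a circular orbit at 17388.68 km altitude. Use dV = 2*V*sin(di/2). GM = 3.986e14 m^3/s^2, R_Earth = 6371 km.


r = 23759.6800 km = 2.375968e+07 m
V = sqrt(mu/r) = 4095.8907 m/s
di = 7.35 deg = 0.1282817 rad
dV = 2*V*sin(di/2) = 2*4095.8907*sin(0.06414085)
dV = 525.0676 m/s = 0.5250676 km/s

0.5251 km/s


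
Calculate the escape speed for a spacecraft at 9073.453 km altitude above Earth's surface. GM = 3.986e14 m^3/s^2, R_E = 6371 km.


r = 6371.0 + 9073.453 = 15444.4530 km = 1.5444453e+07 m
v_esc = sqrt(2*mu/r) = sqrt(2*3.986e14 / 1.5444453e+07)
v_esc = 7184.5137 m/s = 7.1845 km/s

7.1845 km/s


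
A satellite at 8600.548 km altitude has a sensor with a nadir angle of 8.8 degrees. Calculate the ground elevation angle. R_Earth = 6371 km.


r = R_E + alt = 14971.5480 km
Law of sines in the satellite / Earth-center / ground-point triangle:
  sin(nadir)/R_E = sin(90 + el)/r  =>  cos(el) = (r/R_E)*sin(nadir)
cos(el) = (14971.5480 / 6371.0000) * sin(8.8 deg) = 0.3595095
el = arccos(0.3595095) = 68.9299 deg
(Earth-central angle = 90 - nadir - el = 12.2701 deg)

68.9299 degrees


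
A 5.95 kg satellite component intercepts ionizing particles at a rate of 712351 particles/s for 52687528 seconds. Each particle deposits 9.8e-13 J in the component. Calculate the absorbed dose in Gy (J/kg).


Total energy deposited = rate * time * E_per
  = 712351 * 52687528 * 9.8e-13 = 36.7814 J
Dose = E_total / mass = 36.7814 / 5.95
Dose = 6.1817 Gy

6.1817 Gy


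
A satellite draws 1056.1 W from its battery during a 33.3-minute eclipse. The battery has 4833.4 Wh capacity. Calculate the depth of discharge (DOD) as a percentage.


E_used = P * t / 60 = 1056.1 * 33.3 / 60 = 586.1355 Wh
DOD = E_used / E_total * 100 = 586.1355 / 4833.4 * 100
DOD = 12.1268 %

12.1268 %


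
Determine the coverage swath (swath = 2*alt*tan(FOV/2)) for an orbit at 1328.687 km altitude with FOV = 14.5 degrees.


FOV = 14.5 deg = 0.2530727 rad
swath = 2 * alt * tan(FOV/2) = 2 * 1328.687 * tan(0.1265364)
swath = 2 * 1328.687 * 0.1272161
swath = 338.0607 km

338.0607 km


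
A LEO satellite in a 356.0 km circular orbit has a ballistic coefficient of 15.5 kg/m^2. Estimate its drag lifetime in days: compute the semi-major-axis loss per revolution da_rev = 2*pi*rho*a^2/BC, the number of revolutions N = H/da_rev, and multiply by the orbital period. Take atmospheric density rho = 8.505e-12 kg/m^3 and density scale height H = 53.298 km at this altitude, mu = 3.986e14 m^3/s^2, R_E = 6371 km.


a = R_E + alt = 6727.0000 km = 6.727e+06 m
da_rev = 2*pi*rho*a^2/BC = 2*pi*8.505e-12*(6.727e+06)^2/15.5 = 156.014636 m per revolution
N = H/da_rev = 53298.0000 m / 156.014636 m = 341.6218 revolutions
P = 2*pi*sqrt(a^3/mu) = 5490.8978 s
lifetime = N*P = 341.6218 * 5490.8978 = 1.8758104e+06 s = 21.7108 days

21.7108 days


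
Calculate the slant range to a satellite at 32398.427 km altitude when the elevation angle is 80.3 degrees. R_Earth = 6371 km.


h = 32398.427 km, el = 80.3 deg
d = -R_E*sin(el) + sqrt((R_E*sin(el))^2 + 2*R_E*h + h^2)
d = -6371.0000*sin(1.4015) + sqrt((6371.0000*0.9857035)^2 + 2*6371.0000*32398.427 + 32398.427^2)
d = 32474.6466 km

32474.6466 km


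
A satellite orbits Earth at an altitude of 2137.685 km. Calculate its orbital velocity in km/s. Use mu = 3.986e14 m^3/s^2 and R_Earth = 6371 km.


r = R_E + alt = 6371.0 + 2137.685 = 8508.6850 km = 8.508685e+06 m
v = sqrt(mu/r) = sqrt(3.986e14 / 8.508685e+06) = 6844.4322 m/s = 6.8444 km/s

6.8444 km/s


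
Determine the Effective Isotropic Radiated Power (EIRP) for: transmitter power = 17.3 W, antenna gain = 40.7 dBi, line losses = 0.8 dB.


Pt = 17.3 W = 12.3805 dBW
EIRP = Pt_dBW + Gt - losses = 12.3805 + 40.7 - 0.8 = 52.2805 dBW

52.2805 dBW


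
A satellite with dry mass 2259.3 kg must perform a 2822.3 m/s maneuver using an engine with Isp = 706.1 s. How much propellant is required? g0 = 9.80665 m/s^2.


ve = Isp * g0 = 706.1 * 9.80665 = 6924.475565 m/s
mass ratio = exp(dv/ve) = exp(2822.3/6924.475565) = 1.50318052
m_prop = m_dry * (mr - 1) = 2259.3 * (1.50318052 - 1)
m_prop = 1136.8358 kg

1136.8358 kg


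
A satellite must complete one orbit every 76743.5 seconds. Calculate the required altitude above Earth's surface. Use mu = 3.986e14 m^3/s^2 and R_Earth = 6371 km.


T = 76743.5 s
r = (mu*T^2/(4*pi^2))^(1/3) = (3.986e14 * 76743.5^2 / (4*pi^2))^(1/3)
r = 3.903195e+07 m = 39031.9505 km
alt = r - R_E = 39031.9505 - 6371 = 32660.9505 km

32660.9505 km


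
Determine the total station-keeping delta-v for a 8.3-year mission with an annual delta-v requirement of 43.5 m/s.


dV = rate * years = 43.5 * 8.3
dV = 361.0500 m/s

361.0500 m/s


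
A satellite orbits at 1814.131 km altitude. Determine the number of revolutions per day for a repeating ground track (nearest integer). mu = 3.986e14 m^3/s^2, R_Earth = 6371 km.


r = 8.185131e+06 m
T = 2*pi*sqrt(r^3/mu) = 7369.6977 s = 122.8283 min
revs/day = 1440 / 122.8283 = 11.7237
Rounded: 12 revolutions per day

12 revolutions per day


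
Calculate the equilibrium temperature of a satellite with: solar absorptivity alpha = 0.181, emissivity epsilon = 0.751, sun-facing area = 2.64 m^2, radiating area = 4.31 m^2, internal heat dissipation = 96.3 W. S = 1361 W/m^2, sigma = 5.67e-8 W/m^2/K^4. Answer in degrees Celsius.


Numerator = alpha*S*A_sun + Q_int = 0.181*1361*2.64 + 96.3 = 746.6402 W
Denominator = eps*sigma*A_rad = 0.751*5.67e-8*4.31 = 1.8352713e-07 W/K^4
T^4 = 4.0682827e+09 K^4
T = 252.5531 K = -20.5969 C

-20.5969 degrees Celsius


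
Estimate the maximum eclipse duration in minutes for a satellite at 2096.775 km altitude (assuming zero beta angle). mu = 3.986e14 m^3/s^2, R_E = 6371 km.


r = 8467.7750 km
T = 129.2451 min
Eclipse fraction = arcsin(R_E/r)/pi = arcsin(6371.0000/8467.7750)/pi
= arcsin(0.7523818)/pi = 0.2710951
Eclipse duration = 0.2710951 * 129.2451 = 35.0377 min

35.0377 minutes


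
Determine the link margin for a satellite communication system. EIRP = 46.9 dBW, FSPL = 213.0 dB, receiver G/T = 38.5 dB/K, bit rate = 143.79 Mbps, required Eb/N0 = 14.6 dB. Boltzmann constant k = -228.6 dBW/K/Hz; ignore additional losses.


C/N0 = EIRP - FSPL + G/T - k = 46.9 - 213.0 + 38.5 - (-228.6)
C/N0 = 101.0000 dB-Hz
R_b = 143.79 Mbps = 1.4379e+08 bps -> 10*log10(R_b) = 81.5773 dB-Hz
Eb/N0 = C/N0 - 10*log10(R_b) = 101.0000 - 81.5773 = 19.4227 dB
Margin = Eb/N0 - Eb/N0_req = 19.4227 - 14.6 = 4.8227 dB (link closes)

4.8227 dB


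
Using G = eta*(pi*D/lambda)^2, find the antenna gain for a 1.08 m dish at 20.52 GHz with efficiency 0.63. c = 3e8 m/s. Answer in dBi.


lambda = c/f = 3e8 / 2.052e+10 = 0.01461988 m
G = eta*(pi*D/lambda)^2 = 0.63*(pi*1.08/0.01461988)^2
G = 33931.2617 (linear)
G = 10*log10(33931.2617) = 45.3060 dBi

45.3060 dBi
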